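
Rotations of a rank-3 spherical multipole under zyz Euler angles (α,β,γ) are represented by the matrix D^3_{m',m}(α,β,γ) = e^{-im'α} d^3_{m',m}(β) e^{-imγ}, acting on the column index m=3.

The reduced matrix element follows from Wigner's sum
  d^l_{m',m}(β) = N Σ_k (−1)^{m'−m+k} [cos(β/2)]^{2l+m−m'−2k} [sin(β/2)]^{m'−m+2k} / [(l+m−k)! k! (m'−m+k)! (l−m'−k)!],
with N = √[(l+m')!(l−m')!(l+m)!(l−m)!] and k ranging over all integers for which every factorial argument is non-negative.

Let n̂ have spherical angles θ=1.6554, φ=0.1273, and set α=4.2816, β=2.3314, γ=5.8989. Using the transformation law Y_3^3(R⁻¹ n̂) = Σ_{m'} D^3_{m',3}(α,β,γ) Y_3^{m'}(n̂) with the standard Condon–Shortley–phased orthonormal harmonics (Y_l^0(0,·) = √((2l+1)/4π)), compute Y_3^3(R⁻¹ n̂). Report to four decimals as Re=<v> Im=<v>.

Need the full column D^3_{m',3} for m'=−3..3 at α=4.2816, β=2.3314, γ=5.8989.
cos(β/2)=0.394107, sin(β/2)=0.919064
d^3_{-3,3}: single k=6 term ⇒ +0.602665;  D = +0.083806+0.596809i
d^3_{-2,3}: single k=5 term ⇒ +0.633024;  D = -0.606359-0.181790i
d^3_{-1,3}: single k=4 term ⇒ +0.429199;  D = +0.283673-0.322088i
d^3_{0,3}: single k=3 term ⇒ +0.212518;  D = +0.086257+0.194226i
d^3_{1,3}: single k=2 term ⇒ +0.078922;  D = -0.078915-0.001014i
d^3_{2,3}: single k=1 term ⇒ +0.021404;  D = +0.009187-0.019332i
d^3_{3,3}: single k=0 term ⇒ +0.003747;  D = +0.002403+0.002875i
Y_3^{m'}(θ=1.6554,φ=0.1273) and Σ D·Y over m':
  (+0.0838+0.5968i)·(+0.3830-0.1538i)  (-0.6064-0.1818i)·(-0.0830+0.0216i)  (+0.2837-0.3221i)·(-0.3080+0.0394i)  (+0.0863+0.1942i)·(+0.0935+0.0000i)  (-0.0789-0.0010i)·(+0.3080+0.0394i)  (+0.0092-0.0193i)·(-0.0830-0.0216i)  (+0.0024+0.0029i)·(-0.3830-0.1538i)
Y_3^3(R⁻¹ n̂) = +0.085609+0.342751i

Re=0.0856 Im=0.3428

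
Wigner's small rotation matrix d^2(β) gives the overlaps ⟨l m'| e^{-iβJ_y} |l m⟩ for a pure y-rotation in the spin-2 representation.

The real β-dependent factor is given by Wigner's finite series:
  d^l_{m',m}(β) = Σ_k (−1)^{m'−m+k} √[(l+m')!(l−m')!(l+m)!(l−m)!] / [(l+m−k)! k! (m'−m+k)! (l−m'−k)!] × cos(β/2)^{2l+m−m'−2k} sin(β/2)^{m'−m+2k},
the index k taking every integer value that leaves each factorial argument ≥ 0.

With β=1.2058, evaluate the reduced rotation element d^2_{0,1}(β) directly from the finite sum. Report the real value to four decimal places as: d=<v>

d=0.4084

d^2_{0,1}(β=1.2058) via Wigner's sum:
With c≡cos(β/2)=0.823695 and s≡sin(β/2)=0.567034, N=[2·2·6·1]^{1/2}=4.898979
Admissible k: 1..2 (factorial args all ≥0)
  k=1: (−1)^0·4.8990/(2)·0.8237^3·0.5670^1 = +0.776217
  k=2: (−1)^1·4.8990/(2)·0.8237^1·0.5670^3 = -0.367848
d^2_{0,1}(1.2058) = +0.776217 -0.367848 = +0.408369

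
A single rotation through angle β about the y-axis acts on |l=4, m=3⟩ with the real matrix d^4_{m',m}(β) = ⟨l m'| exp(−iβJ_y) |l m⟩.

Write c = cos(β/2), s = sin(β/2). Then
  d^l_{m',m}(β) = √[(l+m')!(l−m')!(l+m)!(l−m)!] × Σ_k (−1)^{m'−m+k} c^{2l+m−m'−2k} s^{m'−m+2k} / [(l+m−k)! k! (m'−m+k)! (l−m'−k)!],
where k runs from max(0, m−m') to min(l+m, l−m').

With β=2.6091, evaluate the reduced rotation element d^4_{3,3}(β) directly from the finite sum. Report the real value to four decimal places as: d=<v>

d=-0.0021

d^4_{3,3}(β=2.6091) via Wigner's sum:
Half-angle: c=0.263112, s=0.964765. N=√(5040·1·5040·1)=5040.000000
k∈{0,1} keeps every argument non-negative
  k=0: (−1)^0·5040.0000/(5040)·0.2631^8·0.9648^0 = +0.000023
  k=1: (−1)^1·5040.0000/(720)·0.2631^6·0.9648^2 = -0.002162
d^4_{3,3}(2.6091) = +0.000023 -0.002162 = -0.002139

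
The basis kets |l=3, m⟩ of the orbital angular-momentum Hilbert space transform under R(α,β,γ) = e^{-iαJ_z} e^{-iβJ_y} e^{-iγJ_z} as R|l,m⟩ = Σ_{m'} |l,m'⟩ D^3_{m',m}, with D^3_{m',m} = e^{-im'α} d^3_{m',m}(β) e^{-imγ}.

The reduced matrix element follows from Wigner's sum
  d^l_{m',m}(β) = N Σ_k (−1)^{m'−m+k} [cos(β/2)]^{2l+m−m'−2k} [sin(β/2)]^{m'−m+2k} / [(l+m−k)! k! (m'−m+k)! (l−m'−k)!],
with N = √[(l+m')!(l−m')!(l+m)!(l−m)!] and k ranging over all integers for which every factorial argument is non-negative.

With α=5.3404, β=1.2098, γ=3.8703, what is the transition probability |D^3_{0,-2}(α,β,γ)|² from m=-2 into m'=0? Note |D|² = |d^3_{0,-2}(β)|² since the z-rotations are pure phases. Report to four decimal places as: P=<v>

First d^3_{0,-2}(β=1.2098), then the phase factors e^{-i(0)α} and e^{-i(-2)γ}:
With c≡cos(β/2)=0.822559 and s≡sin(β/2)=0.568680, N=[6·6·1·120]^{1/2}=65.726707
k∈{0,1} keeps every argument non-negative
  k=0: (−1)^2·65.7267/(12)·0.8226^4·0.5687^2 = +0.810895
  k=1: (−1)^3·65.7267/(12)·0.8226^2·0.5687^4 = -0.387584
d^3_{0,-2}(1.2098) = +0.810895 -0.387584 = +0.423311
|D^3_{0,-2}|² = |d^3_{0,-2}(β)|² = (+0.423311)² = 0.179192 (the z-rotation phases have unit modulus)

P=0.1792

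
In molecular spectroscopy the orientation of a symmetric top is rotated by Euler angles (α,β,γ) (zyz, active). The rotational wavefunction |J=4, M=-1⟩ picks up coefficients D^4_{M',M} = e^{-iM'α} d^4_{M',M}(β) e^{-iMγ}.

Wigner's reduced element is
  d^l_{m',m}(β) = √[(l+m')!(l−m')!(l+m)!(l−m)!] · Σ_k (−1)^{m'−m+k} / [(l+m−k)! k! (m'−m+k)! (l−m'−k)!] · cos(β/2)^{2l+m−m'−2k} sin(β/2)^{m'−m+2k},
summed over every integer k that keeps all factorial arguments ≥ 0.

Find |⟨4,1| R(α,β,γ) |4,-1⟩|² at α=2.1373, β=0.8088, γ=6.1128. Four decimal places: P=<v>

Split into d^4_{1,-1}(β=0.8088) × two z-phases.
Half-angle: c=0.919339, s=0.393467. N=√(120·6·6·120)=720.000000
k: max(0,(-1)−(1))=0 … min(4+(-1),4−(1))=3
  k=0: (−1)^2·720.0000/(72)·0.9193^6·0.3935^2 = +0.934696
  k=1: (−1)^3·720.0000/(24)·0.9193^4·0.3935^4 = -0.513639
  k=2: (−1)^4·720.0000/(48)·0.9193^2·0.3935^6 = +0.047043
  k=3: (−1)^5·720.0000/(720)·0.9193^0·0.3935^8 = -0.000574
d^4_{1,-1}(0.8088) = +0.934696 -0.513639 +0.047043 -0.000574 = +0.467526
|D^4_{1,-1}|² = |d^4_{1,-1}(β)|² = (+0.467526)² = 0.218580 (the z-rotation phases have unit modulus)

P=0.2186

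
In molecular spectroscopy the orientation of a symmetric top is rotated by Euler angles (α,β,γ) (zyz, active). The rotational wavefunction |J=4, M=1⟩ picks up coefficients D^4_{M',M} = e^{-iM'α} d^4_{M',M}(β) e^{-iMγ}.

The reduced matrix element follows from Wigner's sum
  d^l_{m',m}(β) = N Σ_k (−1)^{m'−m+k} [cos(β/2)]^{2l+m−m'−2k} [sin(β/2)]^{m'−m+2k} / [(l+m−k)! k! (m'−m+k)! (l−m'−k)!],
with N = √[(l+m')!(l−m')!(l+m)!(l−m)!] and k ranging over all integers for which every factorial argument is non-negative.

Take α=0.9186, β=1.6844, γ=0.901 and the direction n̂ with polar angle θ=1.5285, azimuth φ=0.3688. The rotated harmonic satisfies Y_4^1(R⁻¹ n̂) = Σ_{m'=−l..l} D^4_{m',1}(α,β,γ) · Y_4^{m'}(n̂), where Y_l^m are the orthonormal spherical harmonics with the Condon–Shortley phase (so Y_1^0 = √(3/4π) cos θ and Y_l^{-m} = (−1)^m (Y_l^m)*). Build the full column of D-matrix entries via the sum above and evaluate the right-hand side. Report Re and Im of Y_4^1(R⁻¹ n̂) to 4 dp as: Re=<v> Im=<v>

Re=0.3861 Im=0.1680

Need the full column D^4_{m',1} for m'=−4..4 at α=0.9186, β=1.6844, γ=0.901.
cos(β/2)=0.665823, sin(β/2)=0.746110
d^4_{-4,1}: single k=5 term ⇒ +0.510721;  D = -0.476492+0.183824i
d^4_{-3,1}: k∈[4..5] ⇒ +0.805685 -0.607022 = +0.198663;  D = -0.055666+0.190705i
d^4_{-2,1}: k∈[3..5] ⇒ +0.768630 -1.447759 +0.363592 = -0.315537;  D = -0.187067-0.254106i
d^4_{-1,1}: k∈[2..5] ⇒ +0.485018 -1.827121 +1.147163 -0.096033 = -0.290973;  D = -0.290928-0.005121i
d^4_{0,1}: k∈[1..4] ⇒ +0.193566 -1.458372 +1.831286 -0.383259 = +0.183221;  D = +0.113748-0.143635i
d^4_{1,1}: k∈[0..3] ⇒ +0.038625 -0.727528 +1.827121 -0.764775 = +0.373443;  D = -0.091958-0.361944i
d^4_{2,1}: k∈[0..2] ⇒ -0.183633 +1.152944 -0.965172 = +0.004139;  D = -0.003807-0.001625i
d^4_{3,1}: k∈[0..1] ⇒ +0.384971 -0.805685 = -0.420713;  D = +0.366101-0.207292i
d^4_{4,1}: single k=0 term ⇒ -0.406721;  D = +0.055542-0.402910i
Y_4^{m'}(θ=1.5285,φ=0.3688) and Σ D·Y over m':
  (-0.4765+0.1838i)·(+0.0421-0.4389i)  (-0.0557+0.1907i)·(+0.0236-0.0472i)  (-0.1871-0.2541i)·(-0.2440+0.2218i)  (-0.2909-0.0051i)·(-0.0557+0.0215i)  (+0.1137-0.1436i)·(+0.3117+0.0000i)  (-0.0920-0.3619i)·(+0.0557+0.0215i)  (-0.0038-0.0016i)·(-0.2440-0.2218i)  (+0.3661-0.2073i)·(-0.0236-0.0472i)  (+0.0555-0.4029i)·(+0.0421+0.4389i)
Y_4^1(R⁻¹ n̂) = +0.386076+0.167952i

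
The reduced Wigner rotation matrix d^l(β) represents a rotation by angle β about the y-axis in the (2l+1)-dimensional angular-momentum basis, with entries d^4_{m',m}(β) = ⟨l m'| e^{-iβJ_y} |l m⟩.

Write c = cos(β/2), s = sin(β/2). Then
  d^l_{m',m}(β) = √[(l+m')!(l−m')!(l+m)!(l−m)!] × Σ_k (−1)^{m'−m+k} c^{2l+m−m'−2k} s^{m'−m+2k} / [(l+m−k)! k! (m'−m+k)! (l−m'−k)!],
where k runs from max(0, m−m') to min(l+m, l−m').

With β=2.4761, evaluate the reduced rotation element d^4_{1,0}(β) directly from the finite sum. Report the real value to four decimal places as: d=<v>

d=0.3615

d^4_{1,0}(β=2.4761) via Wigner's sum:
With c≡cos(β/2)=0.326640 and s≡sin(β/2)=0.945149, N=[120·6·24·24]^{1/2}=643.987578
k: max(0,(0)−(1))=0 … min(4+(0),4−(1))=3
  k=0: (−1)^1·643.9876/(144)·0.3266^7·0.9451^1 = -0.001677
  k=1: (−1)^2·643.9876/(24)·0.3266^5·0.9451^3 = +0.084239
  k=2: (−1)^3·643.9876/(24)·0.3266^3·0.9451^5 = -0.705302
  k=3: (−1)^4·643.9876/(144)·0.3266^1·0.9451^7 = +0.984205
d^4_{1,0}(2.4761) = -0.001677 +0.084239 -0.705302 +0.984205 = +0.361465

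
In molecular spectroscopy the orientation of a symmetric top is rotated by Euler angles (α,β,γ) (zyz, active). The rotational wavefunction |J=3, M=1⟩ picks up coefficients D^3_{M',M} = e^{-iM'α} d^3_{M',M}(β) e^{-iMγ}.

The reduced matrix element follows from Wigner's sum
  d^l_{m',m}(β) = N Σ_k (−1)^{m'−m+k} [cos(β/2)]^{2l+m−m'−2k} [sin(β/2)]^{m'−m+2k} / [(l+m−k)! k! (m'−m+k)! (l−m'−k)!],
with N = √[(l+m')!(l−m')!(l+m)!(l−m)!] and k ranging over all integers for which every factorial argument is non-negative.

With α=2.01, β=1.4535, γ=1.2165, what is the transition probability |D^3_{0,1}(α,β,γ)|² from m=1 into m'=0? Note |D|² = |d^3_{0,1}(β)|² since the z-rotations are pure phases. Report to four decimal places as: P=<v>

P=0.1605

D^3_{0,1}(2.01,1.4535,1.2165) = e^{-i·0·2.01}·d^3_{0,1}(1.4535)·e^{-i·1·1.2165}. Compute d first:
Half-angle: c=0.747338, s=0.664444. N=√(6·6·24·2)=41.569219
k∈{1,2,3} keeps every argument non-negative
  k=1: (−1)^0·41.5692/(12)·0.7473^5·0.6644^1 = +0.536579
  k=2: (−1)^1·41.5692/(4)·0.7473^3·0.6644^3 = -1.272443
  k=3: (−1)^2·41.5692/(12)·0.7473^1·0.6644^5 = +0.335274
d^3_{0,1}(1.4535) = +0.536579 -1.272443 +0.335274 = -0.400590
|D^3_{0,1}|² = |d^3_{0,1}(β)|² = (-0.400590)² = 0.160472 (the z-rotation phases have unit modulus)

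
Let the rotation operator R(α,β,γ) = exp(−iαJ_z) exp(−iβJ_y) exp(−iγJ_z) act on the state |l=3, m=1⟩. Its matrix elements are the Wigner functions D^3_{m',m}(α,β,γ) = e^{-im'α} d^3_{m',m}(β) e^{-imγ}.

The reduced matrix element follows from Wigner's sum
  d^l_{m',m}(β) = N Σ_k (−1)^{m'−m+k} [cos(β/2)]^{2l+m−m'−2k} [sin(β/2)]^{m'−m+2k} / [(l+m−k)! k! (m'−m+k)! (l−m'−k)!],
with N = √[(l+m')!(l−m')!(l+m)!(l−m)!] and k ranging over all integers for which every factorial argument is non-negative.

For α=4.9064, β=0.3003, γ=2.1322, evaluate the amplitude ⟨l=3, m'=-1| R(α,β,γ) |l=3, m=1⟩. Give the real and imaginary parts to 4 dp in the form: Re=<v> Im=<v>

D^3_{-1,1}(4.9064,0.3003,2.1322) = e^{-i·-1·4.9064}·d^3_{-1,1}(0.3003)·e^{-i·1·2.1322}. Compute d first:
Half-angle: c=0.988749, s=0.149586. N=√(2·24·24·2)=48.000000
k∈{2,3,4} keeps every argument non-negative
  k=2: (−1)^0·48.0000/(8)·0.9887^4·0.1496^2 = +0.128316
  k=3: (−1)^1·48.0000/(6)·0.9887^2·0.1496^4 = -0.003916
  k=4: (−1)^2·48.0000/(48)·0.9887^0·0.1496^6 = +0.000011
d^3_{-1,1}(0.3003) = +0.128316 -0.003916 +0.000011 = +0.124411
Phases: e^{-i·(-1)·4.9064}=+0.192796-0.981239i, e^{-i·(1)·2.1322}=-0.532375-0.846509i ⇒ D=-0.116109+0.044686i

Re=-0.1161 Im=0.0447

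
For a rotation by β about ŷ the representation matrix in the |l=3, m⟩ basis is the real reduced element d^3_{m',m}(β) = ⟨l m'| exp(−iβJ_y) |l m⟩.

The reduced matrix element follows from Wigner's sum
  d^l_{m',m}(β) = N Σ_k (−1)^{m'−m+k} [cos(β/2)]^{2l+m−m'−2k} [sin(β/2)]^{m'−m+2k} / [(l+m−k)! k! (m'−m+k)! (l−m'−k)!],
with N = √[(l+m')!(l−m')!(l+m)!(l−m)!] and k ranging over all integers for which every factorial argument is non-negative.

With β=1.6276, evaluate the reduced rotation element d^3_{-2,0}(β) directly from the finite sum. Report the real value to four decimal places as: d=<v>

d^3_{-2,0}(β=1.6276) via Wigner's sum:
Half-angle: c=0.686741, s=0.726902. N=√(1·120·6·6)=65.726707
k∈{2,3} keeps every argument non-negative
  k=2: (−1)^0·65.7267/(12)·0.6867^4·0.7269^2 = +0.643702
  k=3: (−1)^1·65.7267/(12)·0.6867^2·0.7269^4 = -0.721191
d^3_{-2,0}(1.6276) = +0.643702 -0.721191 = -0.077489

d=-0.0775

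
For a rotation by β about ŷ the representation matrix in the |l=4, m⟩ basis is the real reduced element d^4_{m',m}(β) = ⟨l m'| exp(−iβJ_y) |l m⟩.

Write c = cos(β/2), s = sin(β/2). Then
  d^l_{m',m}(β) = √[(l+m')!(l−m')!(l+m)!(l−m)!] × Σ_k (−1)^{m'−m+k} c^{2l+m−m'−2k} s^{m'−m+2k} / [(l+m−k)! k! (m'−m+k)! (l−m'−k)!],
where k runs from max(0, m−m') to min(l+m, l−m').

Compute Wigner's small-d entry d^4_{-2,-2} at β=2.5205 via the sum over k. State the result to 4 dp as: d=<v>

d=0.0987

d^4_{-2,-2}(β=2.5205) via Wigner's sum:
With c≡cos(β/2)=0.305579 and s≡sin(β/2)=0.952167, N=[2·720·2·720]^{1/2}=1440.000000
k: max(0,(-2)−(-2))=0 … min(4+(-2),4−(-2))=2
  k=0: (−1)^0·1440.0000/(1440)·0.3056^8·0.9522^0 = +0.000076
  k=1: (−1)^1·1440.0000/(120)·0.3056^6·0.9522^2 = -0.008858
  k=2: (−1)^2·1440.0000/(96)·0.3056^4·0.9522^4 = +0.107507
d^4_{-2,-2}(2.5205) = +0.000076 -0.008858 +0.107507 = +0.098725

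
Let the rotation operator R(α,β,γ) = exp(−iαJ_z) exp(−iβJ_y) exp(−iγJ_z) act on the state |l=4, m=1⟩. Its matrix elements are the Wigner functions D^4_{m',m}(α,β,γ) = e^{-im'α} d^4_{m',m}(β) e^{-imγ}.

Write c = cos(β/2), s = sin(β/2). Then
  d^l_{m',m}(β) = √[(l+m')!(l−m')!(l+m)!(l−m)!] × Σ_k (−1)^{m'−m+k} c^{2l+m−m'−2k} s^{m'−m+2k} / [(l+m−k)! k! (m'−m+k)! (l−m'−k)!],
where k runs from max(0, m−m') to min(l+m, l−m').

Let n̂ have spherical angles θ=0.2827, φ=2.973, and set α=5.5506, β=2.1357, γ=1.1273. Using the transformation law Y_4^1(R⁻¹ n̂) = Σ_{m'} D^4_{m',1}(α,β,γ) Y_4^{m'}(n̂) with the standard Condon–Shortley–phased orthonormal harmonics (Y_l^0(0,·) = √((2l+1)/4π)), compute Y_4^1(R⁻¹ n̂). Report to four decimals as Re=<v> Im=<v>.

Re=-0.0811 Im=0.1049

Need the full column D^4_{m',1} for m'=−4..4 at α=5.5506, β=2.1357, γ=1.1273.
cos(β/2)=0.482009, sin(β/2)=0.876166
d^4_{-4,1}: single k=5 term ⇒ +0.432705;  D = -0.263500+0.343223i
d^4_{-3,1}: k∈[4..5] ⇒ +0.420810 -0.834257 = -0.413447;  D = +0.406508-0.075428i
d^4_{-2,1}: k∈[3..5] ⇒ +0.247486 -1.226604 +0.810582 = -0.168536;  D = +0.143758+0.087966i
d^4_{-1,1}: k∈[2..5] ⇒ +0.096273 -0.954307 +1.576597 -0.347290 = +0.371273;  D = -0.105842-0.355867i
d^4_{0,1}: k∈[1..4] ⇒ +0.023686 -0.469572 +1.551545 -0.854429 = +0.251231;  D = +0.107803-0.226926i
d^4_{1,1}: k∈[0..3] ⇒ +0.002914 -0.144409 +0.954307 -1.051065 = -0.238253;  D = -0.219933+0.091619i
d^4_{2,1}: k∈[0..2] ⇒ -0.022470 +0.371229 -0.817736 = -0.468977;  D = -0.442463-0.155456i
d^4_{3,1}: k∈[0..1] ⇒ +0.076414 -0.420810 = -0.344396;  D = -0.165215-0.302179i
d^4_{4,1}: single k=0 term ⇒ -0.130957;  D = +0.030141-0.127441i
Y_4^{m'}(θ=0.2827,φ=2.973) and Σ D·Y over m':
  (-0.2635+0.3432i)·(+0.0021+0.0017i)  (+0.4065-0.0754i)·(-0.0228-0.0126i)  (+0.1438+0.0880i)·(+0.1340+0.0470i)  (-0.1058-0.3559i)·(-0.4317-0.0735i)  (+0.1078-0.2269i)·(+0.5394+0.0000i)  (-0.2199+0.0916i)·(+0.4317-0.0735i)  (-0.4425-0.1555i)·(+0.1340-0.0470i)  (-0.1652-0.3022i)·(+0.0228-0.0126i)  (+0.0301-0.1274i)·(+0.0021-0.0017i)
Y_4^1(R⁻¹ n̂) = -0.081075+0.104924i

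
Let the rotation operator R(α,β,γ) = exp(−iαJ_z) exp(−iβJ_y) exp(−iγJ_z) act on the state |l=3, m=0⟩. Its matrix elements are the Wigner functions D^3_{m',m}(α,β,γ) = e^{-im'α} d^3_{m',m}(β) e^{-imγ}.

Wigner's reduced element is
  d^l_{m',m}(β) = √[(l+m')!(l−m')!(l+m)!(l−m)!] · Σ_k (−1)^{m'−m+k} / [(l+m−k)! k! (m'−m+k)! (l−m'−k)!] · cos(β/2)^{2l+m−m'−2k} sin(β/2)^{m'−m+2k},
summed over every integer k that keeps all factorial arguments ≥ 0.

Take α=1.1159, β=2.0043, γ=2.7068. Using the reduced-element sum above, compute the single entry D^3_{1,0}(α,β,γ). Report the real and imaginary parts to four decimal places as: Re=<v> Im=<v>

First d^3_{1,0}(β=2.0043), then the phase factors e^{-i(1)α} and e^{-i(0)γ}:
c=cos(2.0043/2)=0.538492, s=sin(2.0043/2)=0.842631; N=√[24·2·6·6]=41.569219
Admissible k: 0..2 (factorial args all ≥0)
  k=0: (−1)^1·41.5692/(12)·0.5385^5·0.8426^1 = -0.132167
  k=1: (−1)^2·41.5692/(4)·0.5385^3·0.8426^3 = +0.970870
  k=2: (−1)^3·41.5692/(12)·0.5385^1·0.8426^5 = -0.792421
d^3_{1,0}(2.0043) = -0.132167 +0.970870 -0.792421 = +0.046282
Attach z-rotation phases: D = e^{-i(1)(1.1159)}·(+0.046282)·e^{-i(0)(2.7068)} = +0.020335-0.041575i

Re=0.0203 Im=-0.0416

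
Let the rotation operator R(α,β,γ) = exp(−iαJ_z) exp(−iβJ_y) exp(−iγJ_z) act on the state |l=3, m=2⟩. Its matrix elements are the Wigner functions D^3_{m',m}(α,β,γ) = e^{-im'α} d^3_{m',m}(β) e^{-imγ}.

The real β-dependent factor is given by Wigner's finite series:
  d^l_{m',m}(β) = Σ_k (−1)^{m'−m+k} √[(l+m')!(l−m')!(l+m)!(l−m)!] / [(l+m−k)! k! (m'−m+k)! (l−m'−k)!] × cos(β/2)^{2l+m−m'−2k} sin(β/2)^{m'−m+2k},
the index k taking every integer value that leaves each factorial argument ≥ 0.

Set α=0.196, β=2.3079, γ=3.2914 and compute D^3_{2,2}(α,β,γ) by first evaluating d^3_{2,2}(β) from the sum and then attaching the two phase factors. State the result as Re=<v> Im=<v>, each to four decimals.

D^3_{2,2}(0.196,2.3079,3.2914) = e^{-i·2·0.196}·d^3_{2,2}(2.3079)·e^{-i·2·3.2914}. Compute d first:
With c≡cos(β/2)=0.404879 and s≡sin(β/2)=0.914370, N=[120·1·120·1]^{1/2}=120.000000
Admissible k: 0..1 (factorial args all ≥0)
  k=0: (−1)^0·120.0000/(120)·0.4049^6·0.9144^0 = +0.004405
  k=1: (−1)^1·120.0000/(24)·0.4049^4·0.9144^2 = -0.112335
d^3_{2,2}(2.3079) = +0.004405 -0.112335 = -0.107930
Attach z-rotation phases: D = e^{-i(2)(0.196)}·(-0.107930)·e^{-i(2)(3.2914)} = -0.083129+0.068836i

Re=-0.0831 Im=0.0688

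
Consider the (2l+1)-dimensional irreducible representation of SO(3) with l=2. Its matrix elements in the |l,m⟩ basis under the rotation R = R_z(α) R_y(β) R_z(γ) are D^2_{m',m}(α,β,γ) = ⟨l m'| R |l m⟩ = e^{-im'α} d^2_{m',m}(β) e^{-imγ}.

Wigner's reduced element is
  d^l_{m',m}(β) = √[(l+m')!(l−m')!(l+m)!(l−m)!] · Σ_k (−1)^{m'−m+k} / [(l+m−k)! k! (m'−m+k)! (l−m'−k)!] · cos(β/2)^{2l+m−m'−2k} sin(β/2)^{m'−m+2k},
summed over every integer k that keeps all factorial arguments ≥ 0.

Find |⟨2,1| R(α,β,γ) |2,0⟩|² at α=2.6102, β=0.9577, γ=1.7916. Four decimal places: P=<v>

D^2_{1,0}(2.6102,0.9577,1.7916) = e^{-i·1·2.6102}·d^2_{1,0}(0.9577)·e^{-i·0·1.7916}. Compute d first:
Half-angle: c=0.887525, s=0.460759. N=√(6·1·2·2)=4.898979
The bounds max(0,m−m')=0 and min(l+m,l−m')=1 give 2 terms
  k=0: (−1)^1·4.8990/(2)·0.8875^3·0.4608^1 = -0.789027
  k=1: (−1)^2·4.8990/(2)·0.8875^1·0.4608^3 = +0.212656
d^2_{1,0}(0.9577) = -0.789027 +0.212656 = -0.576371
|D^2_{1,0}|² = |d^2_{1,0}(β)|² = (-0.576371)² = 0.332203 (the z-rotation phases have unit modulus)

P=0.3322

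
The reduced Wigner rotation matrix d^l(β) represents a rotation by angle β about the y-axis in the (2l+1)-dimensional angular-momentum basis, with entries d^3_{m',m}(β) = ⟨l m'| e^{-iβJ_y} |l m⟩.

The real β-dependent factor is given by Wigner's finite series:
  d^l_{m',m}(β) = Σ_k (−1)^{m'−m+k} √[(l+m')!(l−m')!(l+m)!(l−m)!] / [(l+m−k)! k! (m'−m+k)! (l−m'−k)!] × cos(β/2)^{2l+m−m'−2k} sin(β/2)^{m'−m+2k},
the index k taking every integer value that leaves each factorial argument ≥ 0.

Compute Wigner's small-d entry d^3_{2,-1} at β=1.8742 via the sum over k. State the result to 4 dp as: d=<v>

d=-0.0508

d^3_{2,-1}(β=1.8742) via Wigner's sum:
Half-angle: c=0.592127, s=0.805844. N=√(120·1·2·24)=75.894664
k∈{0,1} keeps every argument non-negative
  k=0: (−1)^3·75.8947/(12)·0.5921^3·0.8058^3 = -0.687114
  k=1: (−1)^4·75.8947/(24)·0.5921^1·0.8058^5 = +0.636313
d^3_{2,-1}(1.8742) = -0.687114 +0.636313 = -0.050801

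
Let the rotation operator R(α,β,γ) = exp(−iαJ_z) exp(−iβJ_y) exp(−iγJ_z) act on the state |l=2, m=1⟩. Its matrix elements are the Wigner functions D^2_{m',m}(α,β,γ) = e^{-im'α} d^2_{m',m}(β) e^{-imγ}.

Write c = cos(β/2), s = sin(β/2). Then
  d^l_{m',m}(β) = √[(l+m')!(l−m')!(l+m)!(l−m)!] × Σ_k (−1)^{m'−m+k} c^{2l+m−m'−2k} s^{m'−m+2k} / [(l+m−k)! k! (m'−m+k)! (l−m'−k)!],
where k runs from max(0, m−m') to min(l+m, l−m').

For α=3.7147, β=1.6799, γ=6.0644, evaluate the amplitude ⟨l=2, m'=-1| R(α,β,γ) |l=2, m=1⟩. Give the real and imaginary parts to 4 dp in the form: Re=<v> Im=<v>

D^2_{-1,1}(3.7147,1.6799,6.0644) = e^{-i·-1·3.7147}·d^2_{-1,1}(1.6799)·e^{-i·1·6.0644}. Compute d first:
With c≡cos(β/2)=0.667500 and s≡sin(β/2)=0.744610, N=[1·6·6·1]^{1/2}=6.000000
The bounds max(0,m−m')=2 and min(l+m,l−m')=3 give 2 terms
  k=2: (−1)^0·6.0000/(2)·0.6675^2·0.7446^2 = +0.741108
  k=3: (−1)^1·6.0000/(6)·0.6675^0·0.7446^4 = -0.307408
d^2_{-1,1}(1.6799) = +0.741108 -0.307408 = +0.433700
Attach z-rotation phases: D = e^{-i(-1)(3.7147)}·(+0.433700)·e^{-i(1)(6.0644)} = -0.304674-0.308657i

Re=-0.3047 Im=-0.3087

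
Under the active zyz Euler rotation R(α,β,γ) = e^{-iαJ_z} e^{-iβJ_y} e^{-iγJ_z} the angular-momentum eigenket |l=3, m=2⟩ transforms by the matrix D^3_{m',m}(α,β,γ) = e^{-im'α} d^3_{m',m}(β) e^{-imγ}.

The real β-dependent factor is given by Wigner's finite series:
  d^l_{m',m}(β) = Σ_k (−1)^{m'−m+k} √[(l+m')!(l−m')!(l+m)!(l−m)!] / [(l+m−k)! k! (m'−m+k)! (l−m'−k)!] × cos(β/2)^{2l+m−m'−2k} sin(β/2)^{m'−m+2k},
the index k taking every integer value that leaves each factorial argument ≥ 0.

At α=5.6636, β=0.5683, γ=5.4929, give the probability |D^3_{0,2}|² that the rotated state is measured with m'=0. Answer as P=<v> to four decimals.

P=0.1117

Split into d^3_{0,2}(β=0.5683) × two z-phases.
c=cos(0.5683/2)=0.959900, s=sin(0.5683/2)=0.280342; N=√[6·6·120·1]=65.726707
k∈{2,3} keeps every argument non-negative
  k=2: (−1)^0·65.7267/(12)·0.9599^4·0.2803^2 = +0.365460
  k=3: (−1)^1·65.7267/(12)·0.9599^2·0.2803^4 = -0.031172
d^3_{0,2}(0.5683) = +0.365460 -0.031172 = +0.334289
|D^3_{0,2}|² = |d^3_{0,2}(β)|² = (+0.334289)² = 0.111749 (the z-rotation phases have unit modulus)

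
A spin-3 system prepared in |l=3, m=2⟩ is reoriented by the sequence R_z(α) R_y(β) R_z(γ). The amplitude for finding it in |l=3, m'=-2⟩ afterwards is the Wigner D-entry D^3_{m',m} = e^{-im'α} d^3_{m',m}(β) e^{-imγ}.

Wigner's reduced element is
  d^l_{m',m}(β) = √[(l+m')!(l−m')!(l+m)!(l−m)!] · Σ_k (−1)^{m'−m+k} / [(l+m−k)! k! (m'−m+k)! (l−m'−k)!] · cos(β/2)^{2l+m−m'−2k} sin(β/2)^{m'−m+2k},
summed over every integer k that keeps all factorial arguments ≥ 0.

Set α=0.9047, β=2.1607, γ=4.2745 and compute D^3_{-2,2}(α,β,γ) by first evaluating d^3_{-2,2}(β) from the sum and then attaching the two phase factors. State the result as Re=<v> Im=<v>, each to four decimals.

Re=0.1800 Im=-0.0884

First d^3_{-2,2}(β=2.1607), then the phase factors e^{-i(-2)α} and e^{-i(2)γ}:
Half-angle: c=0.471020, s=0.882123. N=√(1·120·120·1)=120.000000
Admissible k: 4..5 (factorial args all ≥0)
  k=4: (−1)^0·120.0000/(24)·0.4710^2·0.8821^4 = +0.671683
  k=5: (−1)^1·120.0000/(120)·0.4710^0·0.8821^6 = -0.471166
d^3_{-2,2}(2.1607) = +0.671683 -0.471166 = +0.200516
Phases: e^{-i·(-2)·0.9047}=-0.236346+0.971669i, e^{-i·(2)·4.2745}=-0.640400-0.768042i ⇒ D=+0.179991-0.088374i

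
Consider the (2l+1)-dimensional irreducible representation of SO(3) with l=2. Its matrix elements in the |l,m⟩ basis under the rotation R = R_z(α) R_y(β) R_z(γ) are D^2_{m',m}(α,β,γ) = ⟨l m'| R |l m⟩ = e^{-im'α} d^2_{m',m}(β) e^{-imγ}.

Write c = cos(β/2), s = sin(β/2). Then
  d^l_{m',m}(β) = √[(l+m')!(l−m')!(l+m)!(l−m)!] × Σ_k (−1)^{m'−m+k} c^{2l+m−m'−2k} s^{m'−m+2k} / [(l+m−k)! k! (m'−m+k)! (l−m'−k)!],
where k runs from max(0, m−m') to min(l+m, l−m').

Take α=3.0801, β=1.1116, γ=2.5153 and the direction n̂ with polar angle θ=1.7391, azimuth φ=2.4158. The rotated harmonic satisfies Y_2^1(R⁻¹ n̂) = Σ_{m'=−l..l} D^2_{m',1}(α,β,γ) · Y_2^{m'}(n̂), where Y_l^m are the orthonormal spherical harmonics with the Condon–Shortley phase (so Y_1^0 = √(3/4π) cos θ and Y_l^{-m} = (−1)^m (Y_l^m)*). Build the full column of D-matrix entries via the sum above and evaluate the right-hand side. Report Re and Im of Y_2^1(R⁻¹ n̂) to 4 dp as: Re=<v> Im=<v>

Re=0.3633 Im=-0.0974

Need the full column D^2_{m',1} for m'=−2..2 at α=3.0801, β=1.1116, γ=2.5153.
cos(β/2)=0.849479, sin(β/2)=0.527623
d^2_{-2,1}: single k=3 term ⇒ +0.249548;  D = -0.218602-0.120363i
d^2_{-1,1}: k∈[2..3] ⇒ +0.602662 -0.077499 = +0.525163;  D = +0.443603+0.281092i
d^2_{0,1}: k∈[1..2] ⇒ +0.792240 -0.305632 = +0.486608;  D = -0.394252-0.285223i
d^2_{1,1}: k∈[0..1] ⇒ +0.520727 -0.602662 = -0.081935;  D = -0.063308-0.052015i
d^2_{2,1}: single k=0 term ⇒ -0.646861;  D = +0.473619+0.440584i
Y_2^{m'}(θ=1.7391,φ=2.4158) and Σ D·Y over m':
  (-0.2186-0.1204i)·(+0.0447+0.3728i)  (+0.4436+0.2811i)·(+0.0954+0.0847i)  (-0.3943-0.2852i)·(-0.2888+0.0000i)  (-0.0633-0.0520i)·(-0.0954+0.0847i)  (+0.4736+0.4406i)·(+0.0447-0.3728i)
Y_2^1(R⁻¹ n̂) = +0.363343-0.097367i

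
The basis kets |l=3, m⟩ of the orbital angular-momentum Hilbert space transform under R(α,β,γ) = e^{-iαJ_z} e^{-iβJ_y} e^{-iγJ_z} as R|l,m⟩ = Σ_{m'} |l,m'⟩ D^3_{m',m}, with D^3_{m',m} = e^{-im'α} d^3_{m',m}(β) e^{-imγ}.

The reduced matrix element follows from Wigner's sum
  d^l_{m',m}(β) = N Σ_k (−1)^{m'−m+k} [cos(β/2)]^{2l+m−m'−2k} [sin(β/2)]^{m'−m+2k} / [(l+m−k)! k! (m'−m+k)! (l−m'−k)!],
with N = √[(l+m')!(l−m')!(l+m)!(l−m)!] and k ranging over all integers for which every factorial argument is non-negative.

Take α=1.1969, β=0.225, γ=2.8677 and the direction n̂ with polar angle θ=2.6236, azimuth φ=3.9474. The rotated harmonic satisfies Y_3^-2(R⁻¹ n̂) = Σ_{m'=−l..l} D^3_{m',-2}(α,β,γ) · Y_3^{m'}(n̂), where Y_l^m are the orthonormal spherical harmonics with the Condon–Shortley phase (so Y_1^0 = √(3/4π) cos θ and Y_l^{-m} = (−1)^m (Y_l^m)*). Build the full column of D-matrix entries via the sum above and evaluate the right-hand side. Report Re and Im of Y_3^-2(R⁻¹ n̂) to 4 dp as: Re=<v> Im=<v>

Need the full column D^3_{m',-2} for m'=−3..3 at α=1.1969, β=0.225, γ=2.8677.
cos(β/2)=0.993679, sin(β/2)=0.112263
d^3_{-3,-2}: single k=1 term ⇒ +0.266404;  D = -0.265108+0.026246i
d^3_{-2,-2}: k∈[0..1] ⇒ +0.962666 -0.061436 = +0.901229;  D = -0.244915+0.867312i
d^3_{-1,-2}: k∈[0..1] ⇒ -0.343926 +0.008780 = -0.335147;  D = -0.266984-0.202590i
d^3_{0,-2}: k∈[0..1] ⇒ +0.067300 -0.000859 = +0.066441;  D = +0.056720-0.034602i
d^3_{1,-2}: k∈[0..1] ⇒ -0.008780 +0.000056 = -0.008724;  D = +0.001509+0.008592i
d^3_{2,-2}: k∈[0..1] ⇒ +0.000784 -0.000002 = +0.000782;  D = -0.000767-0.000155i
d^3_{3,-2}: single k=0 term ⇒ -0.000043;  D = +0.000024-0.000036i
Y_3^{m'}(θ=2.6236,φ=3.9474) and Σ D·Y over m':
  (-0.2651+0.0262i)·(+0.0379+0.0336i)  (-0.2449+0.8673i)·(+0.0089+0.2175i)  (-0.2670-0.2026i)·(-0.3074+0.3202i)  (+0.0567-0.0346i)·(-0.2510+0.0000i)  (+0.0015+0.0086i)·(+0.3074+0.3202i)  (-0.0008-0.0002i)·(+0.0089-0.2175i)  (+0.0000-0.0000i)·(-0.0379+0.0336i)
Y_3^-2(R⁻¹ n̂) = -0.071363-0.064704i

Re=-0.0714 Im=-0.0647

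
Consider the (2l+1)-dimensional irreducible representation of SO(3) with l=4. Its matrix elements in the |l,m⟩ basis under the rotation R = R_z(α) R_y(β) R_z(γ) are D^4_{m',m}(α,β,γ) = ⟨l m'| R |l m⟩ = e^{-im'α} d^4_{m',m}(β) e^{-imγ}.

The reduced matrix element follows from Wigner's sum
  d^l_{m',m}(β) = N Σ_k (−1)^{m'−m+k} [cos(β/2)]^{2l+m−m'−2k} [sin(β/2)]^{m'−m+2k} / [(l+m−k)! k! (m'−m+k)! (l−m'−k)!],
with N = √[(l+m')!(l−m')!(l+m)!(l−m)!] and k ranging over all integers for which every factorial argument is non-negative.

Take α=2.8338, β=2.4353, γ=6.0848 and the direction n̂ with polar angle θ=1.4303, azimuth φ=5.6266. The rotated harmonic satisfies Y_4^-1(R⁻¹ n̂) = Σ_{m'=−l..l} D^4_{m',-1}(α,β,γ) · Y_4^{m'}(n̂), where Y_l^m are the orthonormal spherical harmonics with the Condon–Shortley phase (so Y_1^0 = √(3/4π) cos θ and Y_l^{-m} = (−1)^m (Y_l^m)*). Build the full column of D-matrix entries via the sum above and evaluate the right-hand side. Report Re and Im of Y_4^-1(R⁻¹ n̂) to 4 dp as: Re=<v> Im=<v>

Re=-0.0965 Im=0.0813

Need the full column D^4_{m',-1} for m'=−4..4 at α=2.8338, β=2.4353, γ=6.0848.
cos(β/2)=0.345852, sin(β/2)=0.938289
d^4_{-4,-1}: single k=3 term ⇒ +0.030588;  D = +0.004306-0.030284i
d^4_{-3,-1}: k∈[2..3] ⇒ +0.011959 -0.146698 = -0.134740;  D = +0.058490-0.121383i
d^4_{-2,-1}: k∈[1..3] ⇒ +0.002356 -0.086709 +0.425469 = +0.341116;  D = +0.234216-0.247998i
d^4_{-1,-1}: k∈[0..3] ⇒ +0.000205 -0.022600 +0.332681 -0.816207 = -0.505921;  D = +0.442480-0.245290i
d^4_{0,-1}: k∈[0..3] ⇒ -0.002484 +0.109680 -0.807271 +0.990289 = +0.290214;  D = +0.284521-0.057197i
d^4_{1,-1}: k∈[0..3] ⇒ +0.015067 -0.332681 +1.224310 -0.600750 = +0.305946;  D = -0.304116-0.033406i
d^4_{2,-1}: k∈[0..2] ⇒ -0.057806 +0.638204 -0.939471 = -0.359073;  D = -0.328274-0.145497i
d^4_{3,-1}: k∈[0..1] ⇒ +0.146698 -0.647844 = -0.501145;  D = +0.375110+0.332325i
d^4_{4,-1}: single k=0 term ⇒ -0.225137;  D = -0.115367-0.193332i
Y_4^{m'}(θ=1.4303,φ=5.6266) and Σ D·Y over m':
  (+0.0043-0.0303i)·(-0.3701+0.2096i)  (+0.0585-0.1214i)·(-0.0661+0.1568i)  (+0.2342-0.2480i)·(-0.0721-0.2736i)  (+0.4425-0.2453i)·(-0.1487-0.1146i)  (+0.2845-0.0572i)·(+0.2565+0.0000i)  (-0.3041-0.0334i)·(+0.1487-0.1146i)  (-0.3283-0.1455i)·(-0.0721+0.2736i)  (+0.3751+0.3323i)·(+0.0661+0.1568i)  (-0.1154-0.1933i)·(-0.3701-0.2096i)
Y_4^-1(R⁻¹ n̂) = -0.096478+0.081265i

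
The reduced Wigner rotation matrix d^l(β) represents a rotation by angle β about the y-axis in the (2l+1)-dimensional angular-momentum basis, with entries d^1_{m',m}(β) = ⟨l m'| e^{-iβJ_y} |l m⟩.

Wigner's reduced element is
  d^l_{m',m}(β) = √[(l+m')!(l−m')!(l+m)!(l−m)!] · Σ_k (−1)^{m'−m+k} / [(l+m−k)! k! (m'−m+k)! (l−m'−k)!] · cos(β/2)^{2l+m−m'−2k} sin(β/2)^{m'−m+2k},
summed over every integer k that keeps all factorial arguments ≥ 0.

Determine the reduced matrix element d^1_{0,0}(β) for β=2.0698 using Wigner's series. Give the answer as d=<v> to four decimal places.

d^1_{0,0}(β=2.0698) via Wigner's sum:
Half-angle: c=0.510612, s=0.859811. N=√(1·1·1·1)=1.000000
Admissible k: 0..1 (factorial args all ≥0)
  k=0: (−1)^0·1.0000/(1)·0.5106^2·0.8598^0 = +0.260725
  k=1: (−1)^1·1.0000/(1)·0.5106^0·0.8598^2 = -0.739275
d^1_{0,0}(2.0698) = +0.260725 -0.739275 = -0.478551

d=-0.4786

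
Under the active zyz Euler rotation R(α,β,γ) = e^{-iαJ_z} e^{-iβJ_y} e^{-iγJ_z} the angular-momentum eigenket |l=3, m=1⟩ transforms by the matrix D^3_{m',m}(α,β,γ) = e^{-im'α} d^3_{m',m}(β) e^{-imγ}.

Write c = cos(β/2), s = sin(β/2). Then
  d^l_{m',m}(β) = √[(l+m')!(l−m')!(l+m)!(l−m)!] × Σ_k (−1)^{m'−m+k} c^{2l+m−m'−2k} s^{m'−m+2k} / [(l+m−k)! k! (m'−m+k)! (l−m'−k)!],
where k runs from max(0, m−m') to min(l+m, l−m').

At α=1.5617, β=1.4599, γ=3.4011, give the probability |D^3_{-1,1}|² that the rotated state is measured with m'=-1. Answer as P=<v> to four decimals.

Split into d^3_{-1,1}(β=1.4599) × two z-phases.
With c≡cos(β/2)=0.745208 and s≡sin(β/2)=0.666832, N=[2·24·24·2]^{1/2}=48.000000
Admissible k: 2..4 (factorial args all ≥0)
  k=2: (−1)^0·48.0000/(8)·0.7452^4·0.6668^2 = +0.822800
  k=3: (−1)^1·48.0000/(6)·0.7452^2·0.6668^4 = -0.878439
  k=4: (−1)^2·48.0000/(48)·0.7452^0·0.6668^6 = +0.087923
d^3_{-1,1}(1.4599) = +0.822800 -0.878439 +0.087923 = +0.032283
|D^3_{-1,1}|² = |d^3_{-1,1}(β)|² = (+0.032283)² = 0.001042 (the z-rotation phases have unit modulus)

P=0.0010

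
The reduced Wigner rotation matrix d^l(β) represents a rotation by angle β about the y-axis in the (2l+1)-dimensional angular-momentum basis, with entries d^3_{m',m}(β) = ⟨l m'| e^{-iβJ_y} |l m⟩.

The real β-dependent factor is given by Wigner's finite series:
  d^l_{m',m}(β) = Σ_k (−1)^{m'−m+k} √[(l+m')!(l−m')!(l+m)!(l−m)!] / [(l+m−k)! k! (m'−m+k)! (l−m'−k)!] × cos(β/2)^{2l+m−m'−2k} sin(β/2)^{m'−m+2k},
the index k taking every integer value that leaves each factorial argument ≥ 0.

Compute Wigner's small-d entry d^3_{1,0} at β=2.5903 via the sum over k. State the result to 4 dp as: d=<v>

d^3_{1,0}(β=2.5903) via Wigner's sum:
c=cos(2.5903/2)=0.272169, s=sin(2.5903/2)=0.962249; N=√[24·2·6·6]=41.569219
Admissible k: 0..2 (factorial args all ≥0)
  k=0: (−1)^1·41.5692/(12)·0.2722^5·0.9622^1 = -0.004978
  k=1: (−1)^2·41.5692/(4)·0.2722^3·0.9622^3 = +0.186677
  k=2: (−1)^3·41.5692/(12)·0.2722^1·0.9622^5 = -0.777799
d^3_{1,0}(2.5903) = -0.004978 +0.186677 -0.777799 = -0.596101

d=-0.5961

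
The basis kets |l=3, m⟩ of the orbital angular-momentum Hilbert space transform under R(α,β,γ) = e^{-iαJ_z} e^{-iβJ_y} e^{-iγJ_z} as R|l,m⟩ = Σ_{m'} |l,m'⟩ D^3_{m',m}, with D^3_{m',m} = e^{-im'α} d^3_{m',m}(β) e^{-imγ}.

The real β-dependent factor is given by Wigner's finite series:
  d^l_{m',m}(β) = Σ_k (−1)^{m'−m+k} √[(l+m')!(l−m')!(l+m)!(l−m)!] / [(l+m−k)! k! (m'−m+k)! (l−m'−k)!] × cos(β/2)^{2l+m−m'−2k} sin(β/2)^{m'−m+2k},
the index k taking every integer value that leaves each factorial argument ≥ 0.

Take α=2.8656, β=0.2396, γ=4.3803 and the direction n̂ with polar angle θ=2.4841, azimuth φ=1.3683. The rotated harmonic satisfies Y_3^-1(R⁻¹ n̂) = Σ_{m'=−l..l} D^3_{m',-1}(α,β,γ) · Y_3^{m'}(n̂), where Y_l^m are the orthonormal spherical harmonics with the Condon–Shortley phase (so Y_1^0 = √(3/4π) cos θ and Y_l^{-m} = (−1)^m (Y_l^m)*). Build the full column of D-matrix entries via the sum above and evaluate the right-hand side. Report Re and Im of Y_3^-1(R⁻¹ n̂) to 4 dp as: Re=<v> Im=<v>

Need the full column D^3_{m',-1} for m'=−3..3 at α=2.8656, β=0.2396, γ=4.3803.
cos(β/2)=0.992833, sin(β/2)=0.119514
d^3_{-3,-1}: single k=2 term ⇒ +0.053751;  D = +0.049280+0.021462i
d^3_{-2,-1}: k∈[1..2] ⇒ +0.364584 -0.010566 = +0.354018;  D = -0.273772-0.224449i
d^3_{-1,-1}: k∈[0..2] ⇒ +0.957759 -0.111027 +0.001207 = +0.847938;  D = +0.484422+0.695941i
d^3_{0,-1}: k∈[0..2] ⇒ -0.399382 +0.017362 -0.000084 = -0.382104;  D = +0.124573+0.361227i
d^3_{1,-1}: k∈[0..2] ⇒ +0.083270 -0.001609 +0.000003 = +0.081664;  D = +0.004579+0.081536i
d^3_{2,-1}: k∈[0..1] ⇒ -0.010566 +0.000077 = -0.010489;  D = -0.002288+0.010237i
d^3_{3,-1}: single k=0 term ⇒ +0.000779;  D = -0.000371+0.000685i
Y_3^{m'}(θ=2.4841,φ=1.3683) and Σ D·Y over m':
  (+0.0493+0.0215i)·(-0.0544+0.0782i)  (-0.2738-0.2244i)·(+0.2777+0.1190i)  (+0.4844+0.6959i)·(+0.0847-0.4126i)  (+0.1246+0.3612i)·(-0.0392+0.0000i)  (+0.0046+0.0815i)·(-0.0847-0.4126i)  (-0.0023+0.0102i)·(+0.2777-0.1190i)  (-0.0004+0.0007i)·(+0.0544+0.0782i)
Y_3^-1(R⁻¹ n̂) = +0.303399-0.252963i

Re=0.3034 Im=-0.2530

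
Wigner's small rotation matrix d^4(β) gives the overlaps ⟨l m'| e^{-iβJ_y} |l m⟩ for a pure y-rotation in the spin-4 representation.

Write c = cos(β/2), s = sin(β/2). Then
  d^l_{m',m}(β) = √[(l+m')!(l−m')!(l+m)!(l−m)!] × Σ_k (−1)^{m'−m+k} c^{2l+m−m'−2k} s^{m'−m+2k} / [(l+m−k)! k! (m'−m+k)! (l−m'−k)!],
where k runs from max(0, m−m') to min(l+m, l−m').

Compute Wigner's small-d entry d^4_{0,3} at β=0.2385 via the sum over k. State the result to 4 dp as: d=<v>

d=0.0189

d^4_{0,3}(β=0.2385) via Wigner's sum:
c=cos(0.2385/2)=0.992898, s=sin(0.2385/2)=0.118968; N=√[24·24·5040·1]=1703.830978
The bounds max(0,m−m')=3 and min(l+m,l−m')=4 give 2 terms
  k=3: (−1)^0·1703.8310/(144)·0.9929^5·0.1190^3 = +0.019225
  k=4: (−1)^1·1703.8310/(144)·0.9929^3·0.1190^5 = -0.000276
d^4_{0,3}(0.2385) = +0.019225 -0.000276 = +0.018949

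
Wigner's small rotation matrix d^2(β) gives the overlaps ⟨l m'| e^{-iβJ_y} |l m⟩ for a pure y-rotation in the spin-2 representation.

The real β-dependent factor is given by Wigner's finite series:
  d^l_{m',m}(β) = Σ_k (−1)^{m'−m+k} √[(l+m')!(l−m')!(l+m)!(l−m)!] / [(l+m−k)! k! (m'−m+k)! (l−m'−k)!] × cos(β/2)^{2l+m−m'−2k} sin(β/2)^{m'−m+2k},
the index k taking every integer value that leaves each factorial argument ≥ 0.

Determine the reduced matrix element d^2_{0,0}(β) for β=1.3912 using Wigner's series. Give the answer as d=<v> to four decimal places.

d=-0.4521

d^2_{0,0}(β=1.3912) via Wigner's sum:
c=cos(1.3912/2)=0.767669, s=sin(1.3912/2)=0.640846; N=√[2·2·2·2]=4.000000
Admissible k: 0..2 (factorial args all ≥0)
  k=0: (−1)^0·4.0000/(4)·0.7677^4·0.6408^0 = +0.347294
  k=1: (−1)^1·4.0000/(1)·0.7677^2·0.6408^2 = -0.968090
  k=2: (−1)^2·4.0000/(4)·0.7677^0·0.6408^4 = +0.168661
d^2_{0,0}(1.3912) = +0.347294 -0.968090 +0.168661 = -0.452136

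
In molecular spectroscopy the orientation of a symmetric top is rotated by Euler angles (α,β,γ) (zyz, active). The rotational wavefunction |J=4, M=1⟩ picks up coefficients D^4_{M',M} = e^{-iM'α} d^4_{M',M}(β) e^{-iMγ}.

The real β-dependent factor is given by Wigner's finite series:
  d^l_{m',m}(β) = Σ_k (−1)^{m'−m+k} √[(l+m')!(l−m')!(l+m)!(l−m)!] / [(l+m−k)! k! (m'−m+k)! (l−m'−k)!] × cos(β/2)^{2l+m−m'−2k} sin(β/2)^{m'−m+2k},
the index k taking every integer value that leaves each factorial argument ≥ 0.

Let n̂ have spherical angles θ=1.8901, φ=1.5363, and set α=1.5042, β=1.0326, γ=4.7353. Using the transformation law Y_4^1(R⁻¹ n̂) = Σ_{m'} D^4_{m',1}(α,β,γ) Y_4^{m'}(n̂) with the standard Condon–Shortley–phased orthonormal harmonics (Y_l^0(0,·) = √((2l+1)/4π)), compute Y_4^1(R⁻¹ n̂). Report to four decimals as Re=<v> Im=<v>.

Re=0.0000 Im=0.0016

Need the full column D^4_{m',1} for m'=−4..4 at α=1.5042, β=1.0326, γ=4.7353.
cos(β/2)=0.869652, sin(β/2)=0.493666
d^4_{-4,1}: single k=5 term ⇒ +0.144310;  D = +0.041168+0.138313i
d^4_{-3,1}: k∈[4..5] ⇒ +0.449400 -0.086888 = +0.362512;  D = +0.353559-0.080066i
d^4_{-2,1}: k∈[3..5] ⇒ +0.846332 -0.409079 +0.026364 = +0.463617;  D = -0.072079-0.457980i
d^4_{-1,1}: k∈[2..5] ⇒ +1.054237 -1.019142 +0.164203 -0.003527 = +0.195770;  D = -0.194986+0.017499i
d^4_{0,1}: k∈[1..4] ⇒ +0.830549 -1.605803 +0.517449 -0.027790 = -0.285594;  D = -0.006543-0.285519i
d^4_{1,1}: k∈[0..3] ⇒ +0.327162 -1.581355 +1.019142 -0.109468 = -0.344519;  D = -0.344191-0.015046i
d^4_{2,1}: k∈[0..2] ⇒ -0.787928 +1.269498 -0.272720 = +0.208850;  D = +0.022986-0.207582i
d^4_{3,1}: k∈[0..1] ⇒ +0.836775 -0.449400 = +0.387375;  D = -0.381331-0.068161i
d^4_{4,1}: single k=0 term ⇒ -0.447837;  D = +0.107963-0.434629i
Y_4^{m'}(θ=1.8901,φ=1.5363) and Σ D·Y over m':
  (+0.0412+0.1383i)·(+0.3562+0.0495i)  (+0.3536-0.0801i)·(+0.0347-0.3345i)  (-0.0721-0.4580i)·(+0.0933+0.0064i)  (-0.1950+0.0175i)·(+0.0112-0.3255i)  (-0.0065-0.2855i)·(+0.0406+0.0000i)  (-0.3442-0.0150i)·(-0.0112-0.3255i)  (+0.0230-0.2076i)·(+0.0933-0.0064i)  (-0.3813-0.0682i)·(-0.0347-0.3345i)  (+0.1080-0.4346i)·(+0.3562-0.0495i)
Y_4^1(R⁻¹ n̂) = -0.000028+0.001594i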